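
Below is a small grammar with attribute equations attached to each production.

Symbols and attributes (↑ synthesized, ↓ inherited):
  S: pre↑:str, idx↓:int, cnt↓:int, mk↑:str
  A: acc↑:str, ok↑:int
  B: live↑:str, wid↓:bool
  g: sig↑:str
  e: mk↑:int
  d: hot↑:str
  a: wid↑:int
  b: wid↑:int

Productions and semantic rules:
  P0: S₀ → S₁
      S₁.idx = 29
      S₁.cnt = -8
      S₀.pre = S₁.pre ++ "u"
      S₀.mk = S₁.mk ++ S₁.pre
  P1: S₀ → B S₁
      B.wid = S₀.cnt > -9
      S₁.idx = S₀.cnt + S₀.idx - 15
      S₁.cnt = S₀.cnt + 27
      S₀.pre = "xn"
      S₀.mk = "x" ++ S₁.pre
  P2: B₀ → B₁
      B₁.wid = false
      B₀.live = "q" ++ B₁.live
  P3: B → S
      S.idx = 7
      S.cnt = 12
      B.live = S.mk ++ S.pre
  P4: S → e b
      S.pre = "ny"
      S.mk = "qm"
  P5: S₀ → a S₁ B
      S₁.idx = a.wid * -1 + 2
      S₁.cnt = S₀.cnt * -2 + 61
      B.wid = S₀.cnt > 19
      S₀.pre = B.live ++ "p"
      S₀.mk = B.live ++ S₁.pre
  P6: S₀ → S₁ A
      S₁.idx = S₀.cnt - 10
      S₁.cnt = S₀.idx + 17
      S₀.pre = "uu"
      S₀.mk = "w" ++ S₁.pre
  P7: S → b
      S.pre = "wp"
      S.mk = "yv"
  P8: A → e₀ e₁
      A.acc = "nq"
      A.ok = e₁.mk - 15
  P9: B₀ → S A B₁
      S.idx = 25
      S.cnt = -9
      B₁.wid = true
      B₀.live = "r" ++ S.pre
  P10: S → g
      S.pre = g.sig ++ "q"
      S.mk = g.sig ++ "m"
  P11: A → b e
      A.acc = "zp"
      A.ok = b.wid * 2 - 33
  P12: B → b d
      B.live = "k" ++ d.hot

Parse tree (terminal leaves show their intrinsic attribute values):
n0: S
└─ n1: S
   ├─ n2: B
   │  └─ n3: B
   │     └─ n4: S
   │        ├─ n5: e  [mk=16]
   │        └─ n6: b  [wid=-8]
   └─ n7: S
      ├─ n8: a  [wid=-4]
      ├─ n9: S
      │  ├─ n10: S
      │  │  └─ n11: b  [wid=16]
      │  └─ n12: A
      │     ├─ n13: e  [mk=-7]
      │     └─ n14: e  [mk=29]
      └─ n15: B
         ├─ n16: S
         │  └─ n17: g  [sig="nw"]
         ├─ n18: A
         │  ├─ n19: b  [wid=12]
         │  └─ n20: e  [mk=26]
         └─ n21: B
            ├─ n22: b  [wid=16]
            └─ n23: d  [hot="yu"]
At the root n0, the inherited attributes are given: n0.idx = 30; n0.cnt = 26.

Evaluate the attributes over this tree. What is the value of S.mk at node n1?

"xrnwqp"

1. n0.idx = 30  [given at root]
2. n0.cnt = 26  [given at root]
3. n1.idx = 29  [29]
4. n1.cnt = -8  [-8]
5. n2.wid = true  [S₀.cnt > -9]
6. n3.wid = false  [false]
7. n4.idx = 7  [7]
8. n4.cnt = 12  [12]
9. n5.mk = 16  [terminal]
10. n6.wid = -8  [terminal]
11. n4.pre = "ny"  ["ny"]
12. n4.mk = "qm"  ["qm"]
13. n3.live = "qmny"  [S.mk ++ S.pre]
14. n2.live = "qqmny"  ["q" ++ B₁.live]
15. n7.idx = 6  [S₀.cnt + S₀.idx - 15]
16. n7.cnt = 19  [S₀.cnt + 27]
17. n8.wid = -4  [terminal]
18. n9.idx = 6  [a.wid * -1 + 2]
19. n9.cnt = 23  [S₀.cnt * -2 + 61]
20. n10.idx = 13  [S₀.cnt - 10]
21. n10.cnt = 23  [S₀.idx + 17]
22. n11.wid = 16  [terminal]
23. n10.pre = "wp"  ["wp"]
24. n10.mk = "yv"  ["yv"]
25. n13.mk = -7  [terminal]
26. n14.mk = 29  [terminal]
27. n12.acc = "nq"  ["nq"]
28. n12.ok = 14  [e₁.mk - 15]
29. n9.pre = "uu"  ["uu"]
30. n9.mk = "wwp"  ["w" ++ S₁.pre]
31. n15.wid = false  [S₀.cnt > 19]
32. n16.idx = 25  [25]
33. n16.cnt = -9  [-9]
34. n17.sig = "nw"  [terminal]
35. n16.pre = "nwq"  [g.sig ++ "q"]
36. n16.mk = "nwm"  [g.sig ++ "m"]
37. n19.wid = 12  [terminal]
38. n20.mk = 26  [terminal]
39. n18.acc = "zp"  ["zp"]
40. n18.ok = -9  [b.wid * 2 - 33]
41. n21.wid = true  [true]
42. n22.wid = 16  [terminal]
43. n23.hot = "yu"  [terminal]
44. n21.live = "kyu"  ["k" ++ d.hot]
45. n15.live = "rnwq"  ["r" ++ S.pre]
46. n7.pre = "rnwqp"  [B.live ++ "p"]
47. n7.mk = "rnwquu"  [B.live ++ S₁.pre]
48. n1.pre = "xn"  ["xn"]
49. n1.mk = "xrnwqp"  ["x" ++ S₁.pre]
50. n0.pre = "xnu"  [S₁.pre ++ "u"]
51. n0.mk = "xrnwqpxn"  [S₁.mk ++ S₁.pre]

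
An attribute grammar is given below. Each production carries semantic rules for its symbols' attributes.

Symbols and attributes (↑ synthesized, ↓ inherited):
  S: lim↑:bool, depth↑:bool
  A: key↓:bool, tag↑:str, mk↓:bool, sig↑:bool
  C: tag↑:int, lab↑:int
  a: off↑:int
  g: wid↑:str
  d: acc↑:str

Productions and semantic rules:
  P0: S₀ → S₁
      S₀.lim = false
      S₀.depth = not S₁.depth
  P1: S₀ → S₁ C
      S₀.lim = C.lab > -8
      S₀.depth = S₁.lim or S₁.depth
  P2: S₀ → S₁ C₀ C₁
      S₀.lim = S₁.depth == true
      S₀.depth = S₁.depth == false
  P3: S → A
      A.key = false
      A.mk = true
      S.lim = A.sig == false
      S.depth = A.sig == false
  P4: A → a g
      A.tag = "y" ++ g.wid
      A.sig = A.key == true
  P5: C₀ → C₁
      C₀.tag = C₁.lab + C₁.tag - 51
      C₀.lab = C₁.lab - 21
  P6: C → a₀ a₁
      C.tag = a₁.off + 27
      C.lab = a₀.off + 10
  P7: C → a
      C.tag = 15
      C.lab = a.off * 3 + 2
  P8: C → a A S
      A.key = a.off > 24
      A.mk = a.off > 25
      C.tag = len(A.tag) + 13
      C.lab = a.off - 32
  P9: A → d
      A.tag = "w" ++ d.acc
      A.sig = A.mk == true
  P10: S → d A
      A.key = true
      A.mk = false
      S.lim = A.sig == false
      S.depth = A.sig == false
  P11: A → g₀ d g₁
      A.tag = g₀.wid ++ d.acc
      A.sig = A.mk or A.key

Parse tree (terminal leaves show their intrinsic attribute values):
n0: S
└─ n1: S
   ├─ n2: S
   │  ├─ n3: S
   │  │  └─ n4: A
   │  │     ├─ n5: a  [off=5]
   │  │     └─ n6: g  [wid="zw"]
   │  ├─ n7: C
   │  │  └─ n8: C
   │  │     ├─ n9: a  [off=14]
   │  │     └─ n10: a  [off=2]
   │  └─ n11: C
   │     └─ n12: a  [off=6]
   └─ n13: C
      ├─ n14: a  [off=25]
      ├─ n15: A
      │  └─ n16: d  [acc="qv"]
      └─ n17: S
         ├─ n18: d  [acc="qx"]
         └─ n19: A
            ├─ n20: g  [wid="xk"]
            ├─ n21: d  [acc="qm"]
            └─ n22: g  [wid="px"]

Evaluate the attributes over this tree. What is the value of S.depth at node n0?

false

1. n4.key = false  [false]
2. n4.mk = true  [true]
3. n5.off = 5  [terminal]
4. n6.wid = "zw"  [terminal]
5. n4.tag = "yzw"  ["y" ++ g.wid]
6. n4.sig = false  [A.key == true]
7. n3.lim = true  [A.sig == false]
8. n3.depth = true  [A.sig == false]
9. n9.off = 14  [terminal]
10. n10.off = 2  [terminal]
11. n8.tag = 29  [a₁.off + 27]
12. n8.lab = 24  [a₀.off + 10]
13. n7.tag = 2  [C₁.lab + C₁.tag - 51]
14. n7.lab = 3  [C₁.lab - 21]
15. n12.off = 6  [terminal]
16. n11.tag = 15  [15]
17. n11.lab = 20  [a.off * 3 + 2]
18. n2.lim = true  [S₁.depth == true]
19. n2.depth = false  [S₁.depth == false]
20. n14.off = 25  [terminal]
21. n15.key = true  [a.off > 24]
22. n15.mk = false  [a.off > 25]
23. n16.acc = "qv"  [terminal]
24. n15.tag = "wqv"  ["w" ++ d.acc]
25. n15.sig = false  [A.mk == true]
26. n18.acc = "qx"  [terminal]
27. n19.key = true  [true]
28. n19.mk = false  [false]
29. n20.wid = "xk"  [terminal]
30. n21.acc = "qm"  [terminal]
31. n22.wid = "px"  [terminal]
32. n19.tag = "xkqm"  [g₀.wid ++ d.acc]
33. n19.sig = true  [A.mk or A.key]
34. n17.lim = false  [A.sig == false]
35. n17.depth = false  [A.sig == false]
36. n13.tag = 16  [len(A.tag) + 13]
37. n13.lab = -7  [a.off - 32]
38. n1.lim = true  [C.lab > -8]
39. n1.depth = true  [S₁.lim or S₁.depth]
40. n0.lim = false  [false]
41. n0.depth = false  [not S₁.depth]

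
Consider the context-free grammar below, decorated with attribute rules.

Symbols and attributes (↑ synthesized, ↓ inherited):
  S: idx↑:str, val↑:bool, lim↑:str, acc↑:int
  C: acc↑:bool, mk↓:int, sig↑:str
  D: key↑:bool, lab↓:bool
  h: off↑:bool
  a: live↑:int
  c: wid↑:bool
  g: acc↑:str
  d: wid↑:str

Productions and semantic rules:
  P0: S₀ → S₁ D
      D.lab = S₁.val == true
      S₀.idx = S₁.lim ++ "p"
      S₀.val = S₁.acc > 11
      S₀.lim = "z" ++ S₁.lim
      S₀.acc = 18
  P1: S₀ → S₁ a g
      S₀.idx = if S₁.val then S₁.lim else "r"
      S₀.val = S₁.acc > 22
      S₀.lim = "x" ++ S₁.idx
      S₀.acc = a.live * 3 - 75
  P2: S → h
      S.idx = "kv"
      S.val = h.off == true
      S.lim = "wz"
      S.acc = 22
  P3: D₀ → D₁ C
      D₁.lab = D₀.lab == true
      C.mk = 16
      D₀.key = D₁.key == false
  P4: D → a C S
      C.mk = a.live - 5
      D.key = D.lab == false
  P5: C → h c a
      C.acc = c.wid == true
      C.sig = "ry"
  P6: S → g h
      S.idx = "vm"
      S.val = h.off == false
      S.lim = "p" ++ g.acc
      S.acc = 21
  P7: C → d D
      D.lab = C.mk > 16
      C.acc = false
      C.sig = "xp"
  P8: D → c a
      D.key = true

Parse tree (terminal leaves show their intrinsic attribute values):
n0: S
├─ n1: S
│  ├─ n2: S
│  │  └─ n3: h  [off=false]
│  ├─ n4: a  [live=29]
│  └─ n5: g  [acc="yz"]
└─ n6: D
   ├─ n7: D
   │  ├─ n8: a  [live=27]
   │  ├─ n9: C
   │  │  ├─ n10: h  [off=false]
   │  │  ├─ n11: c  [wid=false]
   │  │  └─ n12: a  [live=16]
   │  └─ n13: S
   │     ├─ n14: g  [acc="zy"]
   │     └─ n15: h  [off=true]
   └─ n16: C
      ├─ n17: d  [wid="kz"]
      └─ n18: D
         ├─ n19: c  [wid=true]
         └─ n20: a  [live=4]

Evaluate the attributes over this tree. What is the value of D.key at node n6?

false

1. n3.off = false  [terminal]
2. n2.idx = "kv"  ["kv"]
3. n2.val = false  [h.off == true]
4. n2.lim = "wz"  ["wz"]
5. n2.acc = 22  [22]
6. n4.live = 29  [terminal]
7. n5.acc = "yz"  [terminal]
8. n1.idx = "r"  [if S₁.val then S₁.lim else "r"]
9. n1.val = false  [S₁.acc > 22]
10. n1.lim = "xkv"  ["x" ++ S₁.idx]
11. n1.acc = 12  [a.live * 3 - 75]
12. n6.lab = false  [S₁.val == true]
13. n7.lab = false  [D₀.lab == true]
14. n8.live = 27  [terminal]
15. n9.mk = 22  [a.live - 5]
16. n10.off = false  [terminal]
17. n11.wid = false  [terminal]
18. n12.live = 16  [terminal]
19. n9.acc = false  [c.wid == true]
20. n9.sig = "ry"  ["ry"]
21. n14.acc = "zy"  [terminal]
22. n15.off = true  [terminal]
23. n13.idx = "vm"  ["vm"]
24. n13.val = false  [h.off == false]
25. n13.lim = "pzy"  ["p" ++ g.acc]
26. n13.acc = 21  [21]
27. n7.key = true  [D.lab == false]
28. n16.mk = 16  [16]
29. n17.wid = "kz"  [terminal]
30. n18.lab = false  [C.mk > 16]
31. n19.wid = true  [terminal]
32. n20.live = 4  [terminal]
33. n18.key = true  [true]
34. n16.acc = false  [false]
35. n16.sig = "xp"  ["xp"]
36. n6.key = false  [D₁.key == false]
37. n0.idx = "xkvp"  [S₁.lim ++ "p"]
38. n0.val = true  [S₁.acc > 11]
39. n0.lim = "zxkv"  ["z" ++ S₁.lim]
40. n0.acc = 18  [18]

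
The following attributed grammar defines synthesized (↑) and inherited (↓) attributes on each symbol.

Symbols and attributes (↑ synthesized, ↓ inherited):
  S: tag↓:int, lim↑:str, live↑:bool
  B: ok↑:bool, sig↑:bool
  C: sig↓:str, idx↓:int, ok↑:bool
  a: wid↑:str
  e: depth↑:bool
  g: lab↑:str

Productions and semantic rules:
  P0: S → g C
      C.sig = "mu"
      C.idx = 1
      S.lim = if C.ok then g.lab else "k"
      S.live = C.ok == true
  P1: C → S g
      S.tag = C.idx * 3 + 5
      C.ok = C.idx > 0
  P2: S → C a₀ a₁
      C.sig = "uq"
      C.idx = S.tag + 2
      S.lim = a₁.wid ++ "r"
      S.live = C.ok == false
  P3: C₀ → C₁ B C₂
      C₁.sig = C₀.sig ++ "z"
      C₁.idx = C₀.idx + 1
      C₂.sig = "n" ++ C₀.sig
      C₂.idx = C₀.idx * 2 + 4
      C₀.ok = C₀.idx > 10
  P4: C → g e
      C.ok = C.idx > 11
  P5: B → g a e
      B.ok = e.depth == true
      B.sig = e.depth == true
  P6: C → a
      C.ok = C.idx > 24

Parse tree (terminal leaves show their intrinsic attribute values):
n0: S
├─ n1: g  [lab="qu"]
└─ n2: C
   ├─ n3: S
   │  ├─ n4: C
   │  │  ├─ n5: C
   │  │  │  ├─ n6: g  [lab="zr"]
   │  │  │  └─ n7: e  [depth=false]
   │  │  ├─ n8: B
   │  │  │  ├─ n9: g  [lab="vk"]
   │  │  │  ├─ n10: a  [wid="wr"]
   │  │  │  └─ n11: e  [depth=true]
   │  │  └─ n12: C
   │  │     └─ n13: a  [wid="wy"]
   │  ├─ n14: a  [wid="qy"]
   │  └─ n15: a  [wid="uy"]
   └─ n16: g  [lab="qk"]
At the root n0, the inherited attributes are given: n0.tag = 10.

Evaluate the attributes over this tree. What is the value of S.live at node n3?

true

1. n0.tag = 10  [given at root]
2. n1.lab = "qu"  [terminal]
3. n2.sig = "mu"  ["mu"]
4. n2.idx = 1  [1]
5. n3.tag = 8  [C.idx * 3 + 5]
6. n4.sig = "uq"  ["uq"]
7. n4.idx = 10  [S.tag + 2]
8. n5.sig = "uqz"  [C₀.sig ++ "z"]
9. n5.idx = 11  [C₀.idx + 1]
10. n6.lab = "zr"  [terminal]
11. n7.depth = false  [terminal]
12. n5.ok = false  [C.idx > 11]
13. n9.lab = "vk"  [terminal]
14. n10.wid = "wr"  [terminal]
15. n11.depth = true  [terminal]
16. n8.ok = true  [e.depth == true]
17. n8.sig = true  [e.depth == true]
18. n12.sig = "nuq"  ["n" ++ C₀.sig]
19. n12.idx = 24  [C₀.idx * 2 + 4]
20. n13.wid = "wy"  [terminal]
21. n12.ok = false  [C.idx > 24]
22. n4.ok = false  [C₀.idx > 10]
23. n14.wid = "qy"  [terminal]
24. n15.wid = "uy"  [terminal]
25. n3.lim = "uyr"  [a₁.wid ++ "r"]
26. n3.live = true  [C.ok == false]
27. n16.lab = "qk"  [terminal]
28. n2.ok = true  [C.idx > 0]
29. n0.lim = "qu"  [if C.ok then g.lab else "k"]
30. n0.live = true  [C.ok == true]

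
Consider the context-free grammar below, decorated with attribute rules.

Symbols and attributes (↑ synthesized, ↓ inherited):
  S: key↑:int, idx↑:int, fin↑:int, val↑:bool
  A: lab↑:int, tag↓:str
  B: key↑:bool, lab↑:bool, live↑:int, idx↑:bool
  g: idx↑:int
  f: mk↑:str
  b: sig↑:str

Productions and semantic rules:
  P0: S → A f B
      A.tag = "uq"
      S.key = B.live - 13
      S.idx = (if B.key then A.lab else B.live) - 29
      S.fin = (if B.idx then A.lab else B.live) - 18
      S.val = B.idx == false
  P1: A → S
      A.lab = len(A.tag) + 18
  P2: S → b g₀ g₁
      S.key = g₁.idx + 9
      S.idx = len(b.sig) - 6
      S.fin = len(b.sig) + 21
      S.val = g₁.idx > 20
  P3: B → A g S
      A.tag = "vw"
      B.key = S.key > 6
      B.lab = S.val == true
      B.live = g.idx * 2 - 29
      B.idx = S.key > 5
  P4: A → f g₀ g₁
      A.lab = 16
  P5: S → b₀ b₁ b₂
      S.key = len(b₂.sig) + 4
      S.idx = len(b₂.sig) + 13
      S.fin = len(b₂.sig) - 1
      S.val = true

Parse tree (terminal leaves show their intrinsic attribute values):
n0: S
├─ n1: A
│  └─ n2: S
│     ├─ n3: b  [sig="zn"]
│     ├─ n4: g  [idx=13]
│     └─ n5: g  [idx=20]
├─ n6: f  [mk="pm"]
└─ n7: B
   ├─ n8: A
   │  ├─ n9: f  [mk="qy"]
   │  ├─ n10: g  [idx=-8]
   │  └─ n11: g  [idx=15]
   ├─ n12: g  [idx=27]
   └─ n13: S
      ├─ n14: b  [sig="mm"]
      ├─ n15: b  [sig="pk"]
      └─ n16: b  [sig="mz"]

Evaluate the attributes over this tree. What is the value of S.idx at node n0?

1. n1.tag = "uq"  ["uq"]
2. n3.sig = "zn"  [terminal]
3. n4.idx = 13  [terminal]
4. n5.idx = 20  [terminal]
5. n2.key = 29  [g₁.idx + 9]
6. n2.idx = -4  [len(b.sig) - 6]
7. n2.fin = 23  [len(b.sig) + 21]
8. n2.val = false  [g₁.idx > 20]
9. n1.lab = 20  [len(A.tag) + 18]
10. n6.mk = "pm"  [terminal]
11. n8.tag = "vw"  ["vw"]
12. n9.mk = "qy"  [terminal]
13. n10.idx = -8  [terminal]
14. n11.idx = 15  [terminal]
15. n8.lab = 16  [16]
16. n12.idx = 27  [terminal]
17. n14.sig = "mm"  [terminal]
18. n15.sig = "pk"  [terminal]
19. n16.sig = "mz"  [terminal]
20. n13.key = 6  [len(b₂.sig) + 4]
21. n13.idx = 15  [len(b₂.sig) + 13]
22. n13.fin = 1  [len(b₂.sig) - 1]
23. n13.val = true  [true]
24. n7.key = false  [S.key > 6]
25. n7.lab = true  [S.val == true]
26. n7.live = 25  [g.idx * 2 - 29]
27. n7.idx = true  [S.key > 5]
28. n0.key = 12  [B.live - 13]
29. n0.idx = -4  [(if B.key then A.lab else B.live) - 29]
30. n0.fin = 2  [(if B.idx then A.lab else B.live) - 18]
31. n0.val = false  [B.idx == false]

-4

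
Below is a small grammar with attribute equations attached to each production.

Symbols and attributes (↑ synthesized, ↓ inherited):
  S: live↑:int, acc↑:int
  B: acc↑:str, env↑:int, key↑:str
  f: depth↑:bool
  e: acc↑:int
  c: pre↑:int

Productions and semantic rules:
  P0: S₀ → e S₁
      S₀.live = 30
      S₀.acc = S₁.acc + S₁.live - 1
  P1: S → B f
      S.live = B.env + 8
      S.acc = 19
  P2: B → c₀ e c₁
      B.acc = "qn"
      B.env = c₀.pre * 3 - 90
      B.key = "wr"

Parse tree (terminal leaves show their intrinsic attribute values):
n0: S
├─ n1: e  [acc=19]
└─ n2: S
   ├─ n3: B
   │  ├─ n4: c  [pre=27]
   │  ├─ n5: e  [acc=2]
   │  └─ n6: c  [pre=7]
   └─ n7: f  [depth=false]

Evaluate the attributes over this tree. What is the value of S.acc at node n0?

17

1. n1.acc = 19  [terminal]
2. n4.pre = 27  [terminal]
3. n5.acc = 2  [terminal]
4. n6.pre = 7  [terminal]
5. n3.acc = "qn"  ["qn"]
6. n3.env = -9  [c₀.pre * 3 - 90]
7. n3.key = "wr"  ["wr"]
8. n7.depth = false  [terminal]
9. n2.live = -1  [B.env + 8]
10. n2.acc = 19  [19]
11. n0.live = 30  [30]
12. n0.acc = 17  [S₁.acc + S₁.live - 1]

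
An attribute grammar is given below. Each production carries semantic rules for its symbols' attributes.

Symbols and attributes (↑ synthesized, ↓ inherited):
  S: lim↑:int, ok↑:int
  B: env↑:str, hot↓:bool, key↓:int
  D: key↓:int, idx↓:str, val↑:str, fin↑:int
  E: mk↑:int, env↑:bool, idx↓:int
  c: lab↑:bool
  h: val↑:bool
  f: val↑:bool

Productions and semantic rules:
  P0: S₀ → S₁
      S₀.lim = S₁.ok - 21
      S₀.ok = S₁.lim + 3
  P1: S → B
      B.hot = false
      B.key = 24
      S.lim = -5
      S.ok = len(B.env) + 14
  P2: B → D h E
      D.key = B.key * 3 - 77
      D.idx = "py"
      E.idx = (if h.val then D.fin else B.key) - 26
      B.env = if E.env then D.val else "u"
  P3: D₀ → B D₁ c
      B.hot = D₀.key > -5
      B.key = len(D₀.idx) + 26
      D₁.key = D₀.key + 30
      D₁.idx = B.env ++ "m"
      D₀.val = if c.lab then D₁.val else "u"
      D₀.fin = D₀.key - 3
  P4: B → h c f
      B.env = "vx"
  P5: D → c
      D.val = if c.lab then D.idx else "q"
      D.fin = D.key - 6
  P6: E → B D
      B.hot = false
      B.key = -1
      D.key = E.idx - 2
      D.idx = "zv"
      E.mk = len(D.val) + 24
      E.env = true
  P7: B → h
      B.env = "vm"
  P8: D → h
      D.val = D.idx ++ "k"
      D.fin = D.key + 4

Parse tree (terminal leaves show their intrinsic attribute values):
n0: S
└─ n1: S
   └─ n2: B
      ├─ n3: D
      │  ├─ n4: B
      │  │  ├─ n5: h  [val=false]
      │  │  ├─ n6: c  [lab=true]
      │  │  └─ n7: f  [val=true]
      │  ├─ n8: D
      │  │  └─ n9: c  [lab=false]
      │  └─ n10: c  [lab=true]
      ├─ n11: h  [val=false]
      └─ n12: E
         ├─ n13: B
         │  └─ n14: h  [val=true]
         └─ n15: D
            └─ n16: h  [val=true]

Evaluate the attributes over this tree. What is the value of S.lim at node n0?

-6

1. n2.hot = false  [false]
2. n2.key = 24  [24]
3. n3.key = -5  [B.key * 3 - 77]
4. n3.idx = "py"  ["py"]
5. n4.hot = false  [D₀.key > -5]
6. n4.key = 28  [len(D₀.idx) + 26]
7. n5.val = false  [terminal]
8. n6.lab = true  [terminal]
9. n7.val = true  [terminal]
10. n4.env = "vx"  ["vx"]
11. n8.key = 25  [D₀.key + 30]
12. n8.idx = "vxm"  [B.env ++ "m"]
13. n9.lab = false  [terminal]
14. n8.val = "q"  [if c.lab then D.idx else "q"]
15. n8.fin = 19  [D.key - 6]
16. n10.lab = true  [terminal]
17. n3.val = "q"  [if c.lab then D₁.val else "u"]
18. n3.fin = -8  [D₀.key - 3]
19. n11.val = false  [terminal]
20. n12.idx = -2  [(if h.val then D.fin else B.key) - 26]
21. n13.hot = false  [false]
22. n13.key = -1  [-1]
23. n14.val = true  [terminal]
24. n13.env = "vm"  ["vm"]
25. n15.key = -4  [E.idx - 2]
26. n15.idx = "zv"  ["zv"]
27. n16.val = true  [terminal]
28. n15.val = "zvk"  [D.idx ++ "k"]
29. n15.fin = 0  [D.key + 4]
30. n12.mk = 27  [len(D.val) + 24]
31. n12.env = true  [true]
32. n2.env = "q"  [if E.env then D.val else "u"]
33. n1.lim = -5  [-5]
34. n1.ok = 15  [len(B.env) + 14]
35. n0.lim = -6  [S₁.ok - 21]
36. n0.ok = -2  [S₁.lim + 3]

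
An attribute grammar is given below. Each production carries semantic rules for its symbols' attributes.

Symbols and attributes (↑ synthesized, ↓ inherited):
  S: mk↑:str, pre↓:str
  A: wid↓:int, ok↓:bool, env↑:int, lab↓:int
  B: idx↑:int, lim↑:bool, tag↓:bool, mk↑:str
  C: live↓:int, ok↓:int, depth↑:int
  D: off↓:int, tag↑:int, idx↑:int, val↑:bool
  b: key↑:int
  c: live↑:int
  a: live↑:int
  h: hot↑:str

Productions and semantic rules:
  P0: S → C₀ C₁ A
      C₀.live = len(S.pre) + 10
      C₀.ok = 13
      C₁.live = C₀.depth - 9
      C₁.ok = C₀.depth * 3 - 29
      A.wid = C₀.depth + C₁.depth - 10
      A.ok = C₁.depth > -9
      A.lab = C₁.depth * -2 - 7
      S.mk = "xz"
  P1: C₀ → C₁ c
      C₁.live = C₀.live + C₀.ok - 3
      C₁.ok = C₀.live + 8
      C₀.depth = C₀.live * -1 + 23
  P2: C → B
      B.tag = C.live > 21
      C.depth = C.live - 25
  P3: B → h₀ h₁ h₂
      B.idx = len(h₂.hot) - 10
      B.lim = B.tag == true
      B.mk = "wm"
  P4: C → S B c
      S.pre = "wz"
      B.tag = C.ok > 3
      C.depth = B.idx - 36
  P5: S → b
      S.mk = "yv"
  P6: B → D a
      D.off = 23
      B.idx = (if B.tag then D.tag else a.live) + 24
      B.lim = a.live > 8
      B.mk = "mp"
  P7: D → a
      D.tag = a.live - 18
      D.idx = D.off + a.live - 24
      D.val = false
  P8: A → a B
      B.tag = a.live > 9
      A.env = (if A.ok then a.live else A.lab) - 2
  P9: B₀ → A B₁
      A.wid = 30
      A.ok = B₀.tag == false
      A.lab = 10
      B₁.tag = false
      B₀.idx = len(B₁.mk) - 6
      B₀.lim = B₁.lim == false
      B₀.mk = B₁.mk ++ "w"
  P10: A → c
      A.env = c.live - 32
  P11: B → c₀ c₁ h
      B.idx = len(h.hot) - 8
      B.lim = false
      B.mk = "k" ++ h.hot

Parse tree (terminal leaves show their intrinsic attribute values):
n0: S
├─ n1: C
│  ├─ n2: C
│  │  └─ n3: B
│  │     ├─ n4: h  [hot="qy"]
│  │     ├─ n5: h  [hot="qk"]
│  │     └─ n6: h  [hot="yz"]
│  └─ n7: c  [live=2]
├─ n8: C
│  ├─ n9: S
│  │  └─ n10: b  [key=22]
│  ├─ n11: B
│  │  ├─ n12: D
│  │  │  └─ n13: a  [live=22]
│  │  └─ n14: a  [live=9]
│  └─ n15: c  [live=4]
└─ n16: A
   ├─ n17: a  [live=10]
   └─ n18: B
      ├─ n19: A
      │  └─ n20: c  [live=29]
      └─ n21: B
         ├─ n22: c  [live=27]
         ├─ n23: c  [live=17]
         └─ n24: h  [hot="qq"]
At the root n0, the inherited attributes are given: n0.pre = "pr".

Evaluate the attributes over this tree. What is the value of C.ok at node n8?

4

1. n0.pre = "pr"  [given at root]
2. n1.live = 12  [len(S.pre) + 10]
3. n1.ok = 13  [13]
4. n2.live = 22  [C₀.live + C₀.ok - 3]
5. n2.ok = 20  [C₀.live + 8]
6. n3.tag = true  [C.live > 21]
7. n4.hot = "qy"  [terminal]
8. n5.hot = "qk"  [terminal]
9. n6.hot = "yz"  [terminal]
10. n3.idx = -8  [len(h₂.hot) - 10]
11. n3.lim = true  [B.tag == true]
12. n3.mk = "wm"  ["wm"]
13. n2.depth = -3  [C.live - 25]
14. n7.live = 2  [terminal]
15. n1.depth = 11  [C₀.live * -1 + 23]
16. n8.live = 2  [C₀.depth - 9]
17. n8.ok = 4  [C₀.depth * 3 - 29]
18. n9.pre = "wz"  ["wz"]
19. n10.key = 22  [terminal]
20. n9.mk = "yv"  ["yv"]
21. n11.tag = true  [C.ok > 3]
22. n12.off = 23  [23]
23. n13.live = 22  [terminal]
24. n12.tag = 4  [a.live - 18]
25. n12.idx = 21  [D.off + a.live - 24]
26. n12.val = false  [false]
27. n14.live = 9  [terminal]
28. n11.idx = 28  [(if B.tag then D.tag else a.live) + 24]
29. n11.lim = true  [a.live > 8]
30. n11.mk = "mp"  ["mp"]
31. n15.live = 4  [terminal]
32. n8.depth = -8  [B.idx - 36]
33. n16.wid = -7  [C₀.depth + C₁.depth - 10]
34. n16.ok = true  [C₁.depth > -9]
35. n16.lab = 9  [C₁.depth * -2 - 7]
36. n17.live = 10  [terminal]
37. n18.tag = true  [a.live > 9]
38. n19.wid = 30  [30]
39. n19.ok = false  [B₀.tag == false]
40. n19.lab = 10  [10]
41. n20.live = 29  [terminal]
42. n19.env = -3  [c.live - 32]
43. n21.tag = false  [false]
44. n22.live = 27  [terminal]
45. n23.live = 17  [terminal]
46. n24.hot = "qq"  [terminal]
47. n21.idx = -6  [len(h.hot) - 8]
48. n21.lim = false  [false]
49. n21.mk = "kqq"  ["k" ++ h.hot]
50. n18.idx = -3  [len(B₁.mk) - 6]
51. n18.lim = true  [B₁.lim == false]
52. n18.mk = "kqqw"  [B₁.mk ++ "w"]
53. n16.env = 8  [(if A.ok then a.live else A.lab) - 2]
54. n0.mk = "xz"  ["xz"]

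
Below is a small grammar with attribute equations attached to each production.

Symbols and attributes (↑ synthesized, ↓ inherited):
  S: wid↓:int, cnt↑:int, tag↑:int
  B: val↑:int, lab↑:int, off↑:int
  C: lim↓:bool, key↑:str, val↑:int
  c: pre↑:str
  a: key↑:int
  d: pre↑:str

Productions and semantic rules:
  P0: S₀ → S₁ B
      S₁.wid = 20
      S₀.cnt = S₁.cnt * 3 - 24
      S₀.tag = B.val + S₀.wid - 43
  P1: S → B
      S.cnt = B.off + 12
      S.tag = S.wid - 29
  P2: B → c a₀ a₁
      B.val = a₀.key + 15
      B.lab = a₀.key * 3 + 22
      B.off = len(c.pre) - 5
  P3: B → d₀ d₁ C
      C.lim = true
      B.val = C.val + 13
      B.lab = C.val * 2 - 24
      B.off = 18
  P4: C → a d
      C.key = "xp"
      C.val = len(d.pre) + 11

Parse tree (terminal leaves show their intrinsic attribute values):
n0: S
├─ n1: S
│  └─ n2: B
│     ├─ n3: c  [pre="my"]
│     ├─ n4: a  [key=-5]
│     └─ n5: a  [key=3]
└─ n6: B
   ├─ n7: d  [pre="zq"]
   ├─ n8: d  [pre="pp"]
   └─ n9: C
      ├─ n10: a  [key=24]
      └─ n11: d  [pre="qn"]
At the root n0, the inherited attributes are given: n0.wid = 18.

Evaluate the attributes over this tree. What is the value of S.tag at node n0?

1

1. n0.wid = 18  [given at root]
2. n1.wid = 20  [20]
3. n3.pre = "my"  [terminal]
4. n4.key = -5  [terminal]
5. n5.key = 3  [terminal]
6. n2.val = 10  [a₀.key + 15]
7. n2.lab = 7  [a₀.key * 3 + 22]
8. n2.off = -3  [len(c.pre) - 5]
9. n1.cnt = 9  [B.off + 12]
10. n1.tag = -9  [S.wid - 29]
11. n7.pre = "zq"  [terminal]
12. n8.pre = "pp"  [terminal]
13. n9.lim = true  [true]
14. n10.key = 24  [terminal]
15. n11.pre = "qn"  [terminal]
16. n9.key = "xp"  ["xp"]
17. n9.val = 13  [len(d.pre) + 11]
18. n6.val = 26  [C.val + 13]
19. n6.lab = 2  [C.val * 2 - 24]
20. n6.off = 18  [18]
21. n0.cnt = 3  [S₁.cnt * 3 - 24]
22. n0.tag = 1  [B.val + S₀.wid - 43]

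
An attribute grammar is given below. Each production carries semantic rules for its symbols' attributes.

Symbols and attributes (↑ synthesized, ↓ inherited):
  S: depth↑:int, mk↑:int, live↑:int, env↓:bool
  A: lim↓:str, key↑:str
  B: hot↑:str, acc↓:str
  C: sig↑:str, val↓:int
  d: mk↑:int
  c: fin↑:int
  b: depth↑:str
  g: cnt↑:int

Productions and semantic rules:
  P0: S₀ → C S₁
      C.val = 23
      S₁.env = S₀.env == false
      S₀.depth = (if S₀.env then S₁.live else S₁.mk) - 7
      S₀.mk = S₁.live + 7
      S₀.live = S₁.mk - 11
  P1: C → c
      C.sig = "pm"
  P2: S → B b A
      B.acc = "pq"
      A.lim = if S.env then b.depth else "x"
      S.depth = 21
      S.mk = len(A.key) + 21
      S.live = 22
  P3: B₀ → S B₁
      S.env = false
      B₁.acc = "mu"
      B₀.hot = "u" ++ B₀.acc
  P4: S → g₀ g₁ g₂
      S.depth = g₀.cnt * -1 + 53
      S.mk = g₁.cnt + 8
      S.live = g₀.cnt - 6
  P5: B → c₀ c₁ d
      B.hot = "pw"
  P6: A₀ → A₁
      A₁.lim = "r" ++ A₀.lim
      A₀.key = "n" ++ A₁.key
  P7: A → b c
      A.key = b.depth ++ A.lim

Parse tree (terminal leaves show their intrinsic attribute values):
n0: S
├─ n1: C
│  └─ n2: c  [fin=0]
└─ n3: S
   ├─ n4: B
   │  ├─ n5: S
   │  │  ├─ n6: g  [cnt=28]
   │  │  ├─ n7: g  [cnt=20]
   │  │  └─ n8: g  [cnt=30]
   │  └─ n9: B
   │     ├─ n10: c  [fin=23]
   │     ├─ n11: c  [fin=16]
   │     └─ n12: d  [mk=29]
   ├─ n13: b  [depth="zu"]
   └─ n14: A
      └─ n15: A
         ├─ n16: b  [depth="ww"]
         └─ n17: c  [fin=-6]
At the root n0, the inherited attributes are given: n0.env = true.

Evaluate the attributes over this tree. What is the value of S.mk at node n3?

26

1. n0.env = true  [given at root]
2. n1.val = 23  [23]
3. n2.fin = 0  [terminal]
4. n1.sig = "pm"  ["pm"]
5. n3.env = false  [S₀.env == false]
6. n4.acc = "pq"  ["pq"]
7. n5.env = false  [false]
8. n6.cnt = 28  [terminal]
9. n7.cnt = 20  [terminal]
10. n8.cnt = 30  [terminal]
11. n5.depth = 25  [g₀.cnt * -1 + 53]
12. n5.mk = 28  [g₁.cnt + 8]
13. n5.live = 22  [g₀.cnt - 6]
14. n9.acc = "mu"  ["mu"]
15. n10.fin = 23  [terminal]
16. n11.fin = 16  [terminal]
17. n12.mk = 29  [terminal]
18. n9.hot = "pw"  ["pw"]
19. n4.hot = "upq"  ["u" ++ B₀.acc]
20. n13.depth = "zu"  [terminal]
21. n14.lim = "x"  [if S.env then b.depth else "x"]
22. n15.lim = "rx"  ["r" ++ A₀.lim]
23. n16.depth = "ww"  [terminal]
24. n17.fin = -6  [terminal]
25. n15.key = "wwrx"  [b.depth ++ A.lim]
26. n14.key = "nwwrx"  ["n" ++ A₁.key]
27. n3.depth = 21  [21]
28. n3.mk = 26  [len(A.key) + 21]
29. n3.live = 22  [22]
30. n0.depth = 15  [(if S₀.env then S₁.live else S₁.mk) - 7]
31. n0.mk = 29  [S₁.live + 7]
32. n0.live = 15  [S₁.mk - 11]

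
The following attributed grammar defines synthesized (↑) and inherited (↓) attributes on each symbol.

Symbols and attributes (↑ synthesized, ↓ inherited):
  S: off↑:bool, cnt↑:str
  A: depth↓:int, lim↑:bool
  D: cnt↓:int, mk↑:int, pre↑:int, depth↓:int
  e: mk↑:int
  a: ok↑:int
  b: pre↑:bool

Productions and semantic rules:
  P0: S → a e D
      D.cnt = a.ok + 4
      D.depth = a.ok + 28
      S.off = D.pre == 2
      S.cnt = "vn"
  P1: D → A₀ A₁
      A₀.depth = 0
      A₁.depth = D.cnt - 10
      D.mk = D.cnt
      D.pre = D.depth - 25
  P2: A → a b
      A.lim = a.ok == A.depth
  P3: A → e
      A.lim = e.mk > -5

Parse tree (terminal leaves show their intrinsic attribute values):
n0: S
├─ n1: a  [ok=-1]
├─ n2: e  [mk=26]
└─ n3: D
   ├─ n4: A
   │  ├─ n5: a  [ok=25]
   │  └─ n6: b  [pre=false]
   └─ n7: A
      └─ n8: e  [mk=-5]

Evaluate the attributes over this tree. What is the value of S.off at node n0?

1. n1.ok = -1  [terminal]
2. n2.mk = 26  [terminal]
3. n3.cnt = 3  [a.ok + 4]
4. n3.depth = 27  [a.ok + 28]
5. n4.depth = 0  [0]
6. n5.ok = 25  [terminal]
7. n6.pre = false  [terminal]
8. n4.lim = false  [a.ok == A.depth]
9. n7.depth = -7  [D.cnt - 10]
10. n8.mk = -5  [terminal]
11. n7.lim = false  [e.mk > -5]
12. n3.mk = 3  [D.cnt]
13. n3.pre = 2  [D.depth - 25]
14. n0.off = true  [D.pre == 2]
15. n0.cnt = "vn"  ["vn"]

true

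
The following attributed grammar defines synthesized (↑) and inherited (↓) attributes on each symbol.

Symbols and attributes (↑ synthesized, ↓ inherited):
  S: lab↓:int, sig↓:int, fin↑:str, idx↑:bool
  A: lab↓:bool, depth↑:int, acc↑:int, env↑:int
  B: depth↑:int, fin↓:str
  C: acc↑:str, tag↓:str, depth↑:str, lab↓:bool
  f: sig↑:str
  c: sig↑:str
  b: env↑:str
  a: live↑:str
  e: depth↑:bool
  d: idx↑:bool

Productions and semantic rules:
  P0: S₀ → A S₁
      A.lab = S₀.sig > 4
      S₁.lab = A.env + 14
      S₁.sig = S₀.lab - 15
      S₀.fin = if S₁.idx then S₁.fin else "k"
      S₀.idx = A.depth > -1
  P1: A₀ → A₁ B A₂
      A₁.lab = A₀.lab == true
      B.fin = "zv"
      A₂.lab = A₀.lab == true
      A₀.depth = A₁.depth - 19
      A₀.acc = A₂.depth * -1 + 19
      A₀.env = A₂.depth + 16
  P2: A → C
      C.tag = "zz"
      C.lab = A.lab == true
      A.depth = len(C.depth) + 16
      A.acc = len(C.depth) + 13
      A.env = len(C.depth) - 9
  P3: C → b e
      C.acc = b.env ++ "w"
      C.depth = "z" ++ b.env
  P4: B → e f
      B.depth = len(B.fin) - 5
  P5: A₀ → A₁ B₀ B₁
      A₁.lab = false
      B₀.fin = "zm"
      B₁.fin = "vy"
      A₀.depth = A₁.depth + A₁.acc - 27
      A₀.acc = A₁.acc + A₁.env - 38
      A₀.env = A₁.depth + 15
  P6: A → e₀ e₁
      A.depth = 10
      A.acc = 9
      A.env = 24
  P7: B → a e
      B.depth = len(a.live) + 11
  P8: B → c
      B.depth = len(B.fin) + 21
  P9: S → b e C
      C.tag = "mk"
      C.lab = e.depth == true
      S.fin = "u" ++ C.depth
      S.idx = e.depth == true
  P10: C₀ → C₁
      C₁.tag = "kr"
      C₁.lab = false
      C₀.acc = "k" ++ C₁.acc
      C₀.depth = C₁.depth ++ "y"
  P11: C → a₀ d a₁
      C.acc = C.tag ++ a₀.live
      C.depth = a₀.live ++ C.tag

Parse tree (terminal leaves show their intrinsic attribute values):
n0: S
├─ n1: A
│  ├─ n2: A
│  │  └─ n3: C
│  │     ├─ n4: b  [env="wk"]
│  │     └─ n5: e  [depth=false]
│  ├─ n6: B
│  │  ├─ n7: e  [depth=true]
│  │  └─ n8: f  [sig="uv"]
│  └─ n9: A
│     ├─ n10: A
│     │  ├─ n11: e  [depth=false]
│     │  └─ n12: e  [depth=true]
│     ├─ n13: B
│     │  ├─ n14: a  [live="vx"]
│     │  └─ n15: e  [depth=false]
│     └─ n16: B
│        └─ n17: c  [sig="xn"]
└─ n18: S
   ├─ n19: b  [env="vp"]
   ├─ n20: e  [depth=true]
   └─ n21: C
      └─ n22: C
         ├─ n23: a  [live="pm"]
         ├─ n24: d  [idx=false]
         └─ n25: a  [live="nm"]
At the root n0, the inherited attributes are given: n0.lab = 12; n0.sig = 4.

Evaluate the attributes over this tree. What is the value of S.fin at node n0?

1. n0.lab = 12  [given at root]
2. n0.sig = 4  [given at root]
3. n1.lab = false  [S₀.sig > 4]
4. n2.lab = false  [A₀.lab == true]
5. n3.tag = "zz"  ["zz"]
6. n3.lab = false  [A.lab == true]
7. n4.env = "wk"  [terminal]
8. n5.depth = false  [terminal]
9. n3.acc = "wkw"  [b.env ++ "w"]
10. n3.depth = "zwk"  ["z" ++ b.env]
11. n2.depth = 19  [len(C.depth) + 16]
12. n2.acc = 16  [len(C.depth) + 13]
13. n2.env = -6  [len(C.depth) - 9]
14. n6.fin = "zv"  ["zv"]
15. n7.depth = true  [terminal]
16. n8.sig = "uv"  [terminal]
17. n6.depth = -3  [len(B.fin) - 5]
18. n9.lab = false  [A₀.lab == true]
19. n10.lab = false  [false]
20. n11.depth = false  [terminal]
21. n12.depth = true  [terminal]
22. n10.depth = 10  [10]
23. n10.acc = 9  [9]
24. n10.env = 24  [24]
25. n13.fin = "zm"  ["zm"]
26. n14.live = "vx"  [terminal]
27. n15.depth = false  [terminal]
28. n13.depth = 13  [len(a.live) + 11]
29. n16.fin = "vy"  ["vy"]
30. n17.sig = "xn"  [terminal]
31. n16.depth = 23  [len(B.fin) + 21]
32. n9.depth = -8  [A₁.depth + A₁.acc - 27]
33. n9.acc = -5  [A₁.acc + A₁.env - 38]
34. n9.env = 25  [A₁.depth + 15]
35. n1.depth = 0  [A₁.depth - 19]
36. n1.acc = 27  [A₂.depth * -1 + 19]
37. n1.env = 8  [A₂.depth + 16]
38. n18.lab = 22  [A.env + 14]
39. n18.sig = -3  [S₀.lab - 15]
40. n19.env = "vp"  [terminal]
41. n20.depth = true  [terminal]
42. n21.tag = "mk"  ["mk"]
43. n21.lab = true  [e.depth == true]
44. n22.tag = "kr"  ["kr"]
45. n22.lab = false  [false]
46. n23.live = "pm"  [terminal]
47. n24.idx = false  [terminal]
48. n25.live = "nm"  [terminal]
49. n22.acc = "krpm"  [C.tag ++ a₀.live]
50. n22.depth = "pmkr"  [a₀.live ++ C.tag]
51. n21.acc = "kkrpm"  ["k" ++ C₁.acc]
52. n21.depth = "pmkry"  [C₁.depth ++ "y"]
53. n18.fin = "upmkry"  ["u" ++ C.depth]
54. n18.idx = true  [e.depth == true]
55. n0.fin = "upmkry"  [if S₁.idx then S₁.fin else "k"]
56. n0.idx = true  [A.depth > -1]

"upmkry"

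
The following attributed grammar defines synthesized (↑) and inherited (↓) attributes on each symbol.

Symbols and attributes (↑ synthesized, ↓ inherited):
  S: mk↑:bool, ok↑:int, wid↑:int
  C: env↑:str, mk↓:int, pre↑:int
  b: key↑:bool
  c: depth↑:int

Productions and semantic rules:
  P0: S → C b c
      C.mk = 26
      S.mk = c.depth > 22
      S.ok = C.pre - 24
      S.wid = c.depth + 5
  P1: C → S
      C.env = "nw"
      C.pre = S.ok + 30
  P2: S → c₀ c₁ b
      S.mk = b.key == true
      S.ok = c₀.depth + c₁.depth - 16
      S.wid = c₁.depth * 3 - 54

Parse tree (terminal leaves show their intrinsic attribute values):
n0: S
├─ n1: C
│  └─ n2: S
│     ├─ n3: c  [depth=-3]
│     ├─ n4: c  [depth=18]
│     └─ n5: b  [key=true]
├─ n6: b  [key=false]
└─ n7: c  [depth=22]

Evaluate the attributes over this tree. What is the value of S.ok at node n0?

1. n1.mk = 26  [26]
2. n3.depth = -3  [terminal]
3. n4.depth = 18  [terminal]
4. n5.key = true  [terminal]
5. n2.mk = true  [b.key == true]
6. n2.ok = -1  [c₀.depth + c₁.depth - 16]
7. n2.wid = 0  [c₁.depth * 3 - 54]
8. n1.env = "nw"  ["nw"]
9. n1.pre = 29  [S.ok + 30]
10. n6.key = false  [terminal]
11. n7.depth = 22  [terminal]
12. n0.mk = false  [c.depth > 22]
13. n0.ok = 5  [C.pre - 24]
14. n0.wid = 27  [c.depth + 5]

5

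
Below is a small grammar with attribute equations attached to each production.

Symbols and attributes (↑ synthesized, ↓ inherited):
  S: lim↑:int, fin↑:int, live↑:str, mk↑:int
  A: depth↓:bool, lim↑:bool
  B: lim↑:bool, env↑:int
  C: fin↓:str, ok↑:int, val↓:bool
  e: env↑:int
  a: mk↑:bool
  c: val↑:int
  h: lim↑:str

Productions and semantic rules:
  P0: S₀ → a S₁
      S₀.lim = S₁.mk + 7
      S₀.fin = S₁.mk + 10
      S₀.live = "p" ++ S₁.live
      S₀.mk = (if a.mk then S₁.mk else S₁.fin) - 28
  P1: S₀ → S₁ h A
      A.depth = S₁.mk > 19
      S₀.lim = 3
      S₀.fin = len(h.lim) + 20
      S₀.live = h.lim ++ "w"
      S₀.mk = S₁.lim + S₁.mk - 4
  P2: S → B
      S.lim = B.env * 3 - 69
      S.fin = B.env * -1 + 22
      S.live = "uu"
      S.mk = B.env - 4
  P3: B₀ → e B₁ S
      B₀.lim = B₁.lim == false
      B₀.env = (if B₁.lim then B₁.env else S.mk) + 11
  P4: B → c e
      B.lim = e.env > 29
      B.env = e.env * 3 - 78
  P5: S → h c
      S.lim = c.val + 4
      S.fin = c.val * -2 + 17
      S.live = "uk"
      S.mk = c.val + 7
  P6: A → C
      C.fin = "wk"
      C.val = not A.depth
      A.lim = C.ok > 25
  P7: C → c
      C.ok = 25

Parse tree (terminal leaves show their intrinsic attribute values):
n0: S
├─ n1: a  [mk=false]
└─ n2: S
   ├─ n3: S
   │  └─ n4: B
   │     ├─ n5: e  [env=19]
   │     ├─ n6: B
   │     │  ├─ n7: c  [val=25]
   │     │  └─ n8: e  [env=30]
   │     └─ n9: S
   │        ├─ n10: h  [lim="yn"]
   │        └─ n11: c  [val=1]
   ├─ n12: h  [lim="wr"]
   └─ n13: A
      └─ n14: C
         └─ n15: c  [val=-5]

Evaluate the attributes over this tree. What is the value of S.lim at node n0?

1. n1.mk = false  [terminal]
2. n5.env = 19  [terminal]
3. n7.val = 25  [terminal]
4. n8.env = 30  [terminal]
5. n6.lim = true  [e.env > 29]
6. n6.env = 12  [e.env * 3 - 78]
7. n10.lim = "yn"  [terminal]
8. n11.val = 1  [terminal]
9. n9.lim = 5  [c.val + 4]
10. n9.fin = 15  [c.val * -2 + 17]
11. n9.live = "uk"  ["uk"]
12. n9.mk = 8  [c.val + 7]
13. n4.lim = false  [B₁.lim == false]
14. n4.env = 23  [(if B₁.lim then B₁.env else S.mk) + 11]
15. n3.lim = 0  [B.env * 3 - 69]
16. n3.fin = -1  [B.env * -1 + 22]
17. n3.live = "uu"  ["uu"]
18. n3.mk = 19  [B.env - 4]
19. n12.lim = "wr"  [terminal]
20. n13.depth = false  [S₁.mk > 19]
21. n14.fin = "wk"  ["wk"]
22. n14.val = true  [not A.depth]
23. n15.val = -5  [terminal]
24. n14.ok = 25  [25]
25. n13.lim = false  [C.ok > 25]
26. n2.lim = 3  [3]
27. n2.fin = 22  [len(h.lim) + 20]
28. n2.live = "wrw"  [h.lim ++ "w"]
29. n2.mk = 15  [S₁.lim + S₁.mk - 4]
30. n0.lim = 22  [S₁.mk + 7]
31. n0.fin = 25  [S₁.mk + 10]
32. n0.live = "pwrw"  ["p" ++ S₁.live]
33. n0.mk = -6  [(if a.mk then S₁.mk else S₁.fin) - 28]

22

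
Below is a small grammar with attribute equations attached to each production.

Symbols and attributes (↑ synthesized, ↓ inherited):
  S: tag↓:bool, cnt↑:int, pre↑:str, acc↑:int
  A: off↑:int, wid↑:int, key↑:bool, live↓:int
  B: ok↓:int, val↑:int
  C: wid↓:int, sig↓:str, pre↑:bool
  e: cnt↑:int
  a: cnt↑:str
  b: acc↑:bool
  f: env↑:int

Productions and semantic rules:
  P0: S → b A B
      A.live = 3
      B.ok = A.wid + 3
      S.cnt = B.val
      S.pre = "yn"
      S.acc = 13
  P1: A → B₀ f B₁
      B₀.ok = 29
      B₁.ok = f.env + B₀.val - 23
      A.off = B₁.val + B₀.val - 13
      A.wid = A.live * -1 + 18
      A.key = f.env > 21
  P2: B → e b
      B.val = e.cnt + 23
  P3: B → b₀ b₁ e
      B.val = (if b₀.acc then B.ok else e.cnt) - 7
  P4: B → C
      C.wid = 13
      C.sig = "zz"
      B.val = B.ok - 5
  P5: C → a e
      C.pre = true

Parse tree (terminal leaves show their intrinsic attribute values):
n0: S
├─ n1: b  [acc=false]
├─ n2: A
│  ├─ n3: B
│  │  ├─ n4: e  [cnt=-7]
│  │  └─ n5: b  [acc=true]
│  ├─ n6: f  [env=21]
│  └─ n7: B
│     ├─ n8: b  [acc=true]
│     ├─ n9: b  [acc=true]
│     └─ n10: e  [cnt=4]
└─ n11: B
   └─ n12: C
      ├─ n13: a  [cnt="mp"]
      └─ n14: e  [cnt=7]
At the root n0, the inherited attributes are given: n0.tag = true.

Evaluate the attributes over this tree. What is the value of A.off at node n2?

10

1. n0.tag = true  [given at root]
2. n1.acc = false  [terminal]
3. n2.live = 3  [3]
4. n3.ok = 29  [29]
5. n4.cnt = -7  [terminal]
6. n5.acc = true  [terminal]
7. n3.val = 16  [e.cnt + 23]
8. n6.env = 21  [terminal]
9. n7.ok = 14  [f.env + B₀.val - 23]
10. n8.acc = true  [terminal]
11. n9.acc = true  [terminal]
12. n10.cnt = 4  [terminal]
13. n7.val = 7  [(if b₀.acc then B.ok else e.cnt) - 7]
14. n2.off = 10  [B₁.val + B₀.val - 13]
15. n2.wid = 15  [A.live * -1 + 18]
16. n2.key = false  [f.env > 21]
17. n11.ok = 18  [A.wid + 3]
18. n12.wid = 13  [13]
19. n12.sig = "zz"  ["zz"]
20. n13.cnt = "mp"  [terminal]
21. n14.cnt = 7  [terminal]
22. n12.pre = true  [true]
23. n11.val = 13  [B.ok - 5]
24. n0.cnt = 13  [B.val]
25. n0.pre = "yn"  ["yn"]
26. n0.acc = 13  [13]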